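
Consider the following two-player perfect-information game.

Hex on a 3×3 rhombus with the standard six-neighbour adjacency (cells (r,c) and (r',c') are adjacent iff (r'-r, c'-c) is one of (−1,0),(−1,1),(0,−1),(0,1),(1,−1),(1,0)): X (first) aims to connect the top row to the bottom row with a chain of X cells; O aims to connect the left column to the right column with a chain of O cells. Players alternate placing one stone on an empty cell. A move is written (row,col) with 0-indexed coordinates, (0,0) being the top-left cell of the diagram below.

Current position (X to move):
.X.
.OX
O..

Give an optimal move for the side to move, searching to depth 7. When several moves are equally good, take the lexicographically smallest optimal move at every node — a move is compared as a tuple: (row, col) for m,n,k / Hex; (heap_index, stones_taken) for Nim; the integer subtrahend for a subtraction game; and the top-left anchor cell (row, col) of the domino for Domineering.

ply 1, X at .X./.OX/O.. | (0,0)=-1→XX./.OX/O..; (0,2)=+1→.XX/.OX/O..*; (1,0)=-1→.X./XOX/O..; (2,1)=-1→.X./.OX/OX.; (2,2)=-1→.X./.OX/O.X
ply 2, O at .XX/.OX/O.. | (0,0)=-1→OXX/.OX/O..*; (1,0)=-1→.XX/OOX/O..; (2,1)=-1→.XX/.OX/OO.; (2,2)=-1→.XX/.OX/O.O
ply 3, X at OXX/.OX/O.. | (1,0)=+1→OXX/XOX/O..*; (2,1)=+1→OXX/.OX/OX.; (2,2)=+1→OXX/.OX/O.X
ply 4, O at OXX/XOX/O.. | (2,1)=-1→OXX/XOX/OO.*; (2,2)=-1→OXX/XOX/O.O
ply 5, X at OXX/XOX/OO. | (2,2)=+1→OXX/XOX/OOX*
ply 6: OXX/XOX/OOX is terminal -1 (O); from .X./.OX/O.. depth 7

X's best at [.X./.OX/O..]: (0,2)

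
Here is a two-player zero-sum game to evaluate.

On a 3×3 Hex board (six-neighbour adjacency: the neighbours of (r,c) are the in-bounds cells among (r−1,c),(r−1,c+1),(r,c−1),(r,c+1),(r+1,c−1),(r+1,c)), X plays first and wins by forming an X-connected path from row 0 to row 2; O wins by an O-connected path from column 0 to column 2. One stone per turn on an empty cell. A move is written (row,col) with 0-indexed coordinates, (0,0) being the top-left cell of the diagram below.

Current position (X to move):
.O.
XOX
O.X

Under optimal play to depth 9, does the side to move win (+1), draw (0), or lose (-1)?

[.O./XOX/O.X] X move#1: (0,0):-1/XO./XOX/O.X, (0,2):+1/.OX/XOX/O.X*, (2,1):-1/.O./XOX/OXX
[.OX/XOX/O.X] end (terminal -1, O#2); searched .O./XOX/O.X to 9

value(.O./XOX/O.X, X) = +1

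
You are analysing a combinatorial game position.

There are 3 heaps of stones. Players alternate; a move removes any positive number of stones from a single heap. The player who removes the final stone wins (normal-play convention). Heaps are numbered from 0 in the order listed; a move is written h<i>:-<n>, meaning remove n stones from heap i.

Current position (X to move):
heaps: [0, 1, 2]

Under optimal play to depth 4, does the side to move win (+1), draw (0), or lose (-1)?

ply 1, X at (0,1,2) | h1:-1=-1→(0,0,2); h2:-1=+1→(0,1,1)*; h2:-2=-1→(0,1,0)
ply 2, O at (0,1,1) | h1:-1=-1→(0,0,1)*; h2:-1=-1→(0,1,0)
ply 3, X at (0,0,1) | h2:-1=+1→(0,0,0)*
ply 4: (0,0,0) is terminal -1 (O); from (0,1,2) depth 4

value((0,1,2), X) = +1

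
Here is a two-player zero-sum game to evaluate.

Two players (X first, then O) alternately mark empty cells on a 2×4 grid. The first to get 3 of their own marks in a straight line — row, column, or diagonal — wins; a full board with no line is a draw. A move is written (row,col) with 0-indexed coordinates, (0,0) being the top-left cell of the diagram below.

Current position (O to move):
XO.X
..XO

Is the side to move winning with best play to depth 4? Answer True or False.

O winning at [XO.X/..XO]: False

p1 O@[XO.X/..XO]: (0,2)[XOOX/..XO]+0* (1,0)[XO.X/O.XO]+0 (1,1)[XO.X/.OXO]+0
p2 X@[XOOX/..XO]: (1,0)[XOOX/X.XO]+0* (1,1)[XOOX/.XXO]+0
p3 O@[XOOX/X.XO]: (1,1)[XOOX/XOXO]+0*
p4 X@[XOOX/XOXO] terminal +0; root [XO.X/..XO] d4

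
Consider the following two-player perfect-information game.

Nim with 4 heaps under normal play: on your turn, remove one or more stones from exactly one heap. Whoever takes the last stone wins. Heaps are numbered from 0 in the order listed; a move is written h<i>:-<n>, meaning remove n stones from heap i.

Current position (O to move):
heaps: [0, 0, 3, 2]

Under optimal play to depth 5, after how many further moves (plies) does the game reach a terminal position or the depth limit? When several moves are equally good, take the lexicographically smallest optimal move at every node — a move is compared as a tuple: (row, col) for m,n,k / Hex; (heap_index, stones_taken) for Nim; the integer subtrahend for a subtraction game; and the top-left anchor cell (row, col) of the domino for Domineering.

PV length from [(0,0,3,2)]: 5 plies

ply 1, O at (0,0,3,2) | h2:-1=+1→(0,0,2,2)*; h2:-2=-1→(0,0,1,2); h2:-3=-1→(0,0,0,2); h3:-1=-1→(0,0,3,1); h3:-2=-1→(0,0,3,0)
ply 2, X at (0,0,2,2) | h2:-1=-1→(0,0,1,2)*; h2:-2=-1→(0,0,0,2); h3:-1=-1→(0,0,2,1); h3:-2=-1→(0,0,2,0)
ply 3, O at (0,0,1,2) | h2:-1=-1→(0,0,0,2); h3:-1=+1→(0,0,1,1)*; h3:-2=-1→(0,0,1,0)
ply 4, X at (0,0,1,1) | h2:-1=-1→(0,0,0,1)*; h3:-1=-1→(0,0,1,0)
ply 5, O at (0,0,0,1) | h3:-1=+1→(0,0,0,0)*
ply 6: (0,0,0,0) is terminal -1 (X); from (0,0,3,2) depth 5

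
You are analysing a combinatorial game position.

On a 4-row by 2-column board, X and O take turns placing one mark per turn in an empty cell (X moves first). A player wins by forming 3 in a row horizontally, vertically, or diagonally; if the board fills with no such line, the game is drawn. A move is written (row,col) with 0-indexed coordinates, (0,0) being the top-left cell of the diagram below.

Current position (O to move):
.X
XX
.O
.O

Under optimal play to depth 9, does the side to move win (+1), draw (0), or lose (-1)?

[.X/XX/.O/.O] O move#1: (0,0):+0/OX/XX/.O/.O*, (2,0):+0/.X/XX/OO/.O, (3,0):+0/.X/XX/.O/OO
[OX/XX/.O/.O] X move#2: (2,0):+0/OX/XX/XO/.O*, (3,0):+0/OX/XX/.O/XO
[OX/XX/XO/.O] O move#3: (3,0):+0/OX/XX/XO/OO*
[OX/XX/XO/OO] end (terminal +0, X#4); searched .X/XX/.O/.O to 9

value(.X/XX/.O/.O, O) = 0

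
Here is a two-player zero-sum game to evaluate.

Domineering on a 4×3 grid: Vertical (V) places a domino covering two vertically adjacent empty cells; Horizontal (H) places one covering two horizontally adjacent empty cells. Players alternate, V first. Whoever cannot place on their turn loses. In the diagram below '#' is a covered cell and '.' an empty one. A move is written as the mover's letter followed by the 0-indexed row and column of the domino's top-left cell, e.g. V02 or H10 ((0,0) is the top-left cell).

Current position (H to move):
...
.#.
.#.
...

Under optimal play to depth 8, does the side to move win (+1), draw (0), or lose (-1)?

value(.../.#./.#./..., H) = -1

p1 H@[.../.#./.#./...]: H00[##./.#./.#./...]-1* H01[.##/.#./.#./...]-1 H30[.../.#./.#./##.]-1 H31[.../.#./.#./.##]-1
p2 V@[##./.#./.#./...]: V02[###/.##/.#./...]+1* V10[##./##./##./...]+1 V12[##./.##/.##/...]+1 V20[##./.#./##./#..]+1 V22[##./.#./.##/..#]+1
p3 H@[###/.##/.#./...]: H30[###/.##/.#./##.]-1* H31[###/.##/.#./.##]-1
p4 V@[###/.##/.#./##.]: V10[###/###/##./##.]+1* V22[###/.##/.##/###]+1
p5 H@[###/###/##./##.] terminal -1; root [.../.#./.#./...] d8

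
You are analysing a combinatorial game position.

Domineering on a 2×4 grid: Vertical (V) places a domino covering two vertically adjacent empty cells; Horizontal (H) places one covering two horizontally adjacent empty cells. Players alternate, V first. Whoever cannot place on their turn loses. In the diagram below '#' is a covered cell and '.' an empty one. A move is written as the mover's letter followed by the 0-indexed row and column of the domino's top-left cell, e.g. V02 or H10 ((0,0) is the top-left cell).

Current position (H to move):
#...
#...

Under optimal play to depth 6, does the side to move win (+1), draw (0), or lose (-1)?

value(#.../#..., H) = +1

ply 1, H at #.../#... | H01=+1→###./#...*; H02=+1→#.##/#...; H11=+1→#.../###.; H12=+1→#.../#.##
ply 2, V at ###./#... | V03=-1→####/#..#*
ply 3, H at ####/#..# | H11=+1→####/####*
ply 4: ####/#### is terminal -1 (V); from #.../#... depth 6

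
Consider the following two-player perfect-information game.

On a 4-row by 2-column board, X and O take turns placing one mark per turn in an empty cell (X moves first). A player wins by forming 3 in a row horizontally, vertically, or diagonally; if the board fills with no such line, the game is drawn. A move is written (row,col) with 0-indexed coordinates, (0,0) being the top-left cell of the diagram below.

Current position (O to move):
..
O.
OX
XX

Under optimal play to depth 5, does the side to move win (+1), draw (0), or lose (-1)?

value(../O./OX/XX, O) = +1

[../O./OX/XX] O move#1: (0,0):+1/O./O./OX/XX*, (0,1):-1/.O/O./OX/XX, (1,1):+0/../OO/OX/XX
[O./O./OX/XX] end (terminal -1, X#2); searched ../O./OX/XX to 5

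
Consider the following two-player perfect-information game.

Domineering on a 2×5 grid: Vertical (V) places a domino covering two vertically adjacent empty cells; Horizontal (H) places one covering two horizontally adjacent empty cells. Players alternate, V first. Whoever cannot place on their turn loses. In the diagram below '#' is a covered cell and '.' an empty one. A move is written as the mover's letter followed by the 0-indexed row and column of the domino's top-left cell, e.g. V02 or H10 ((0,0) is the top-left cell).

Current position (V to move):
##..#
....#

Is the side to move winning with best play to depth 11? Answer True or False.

p1 V@[##..#/....#]: V02[###.#/..#.#]+1* V03[##.##/...##]-1
p2 H@[###.#/..#.#]: H10[###.#/###.#]-1*
p3 V@[###.#/###.#]: V03[#####/#####]+1*
p4 H@[#####/#####] terminal -1; root [##..#/....#] d11

V winning at [##..#/....#]: True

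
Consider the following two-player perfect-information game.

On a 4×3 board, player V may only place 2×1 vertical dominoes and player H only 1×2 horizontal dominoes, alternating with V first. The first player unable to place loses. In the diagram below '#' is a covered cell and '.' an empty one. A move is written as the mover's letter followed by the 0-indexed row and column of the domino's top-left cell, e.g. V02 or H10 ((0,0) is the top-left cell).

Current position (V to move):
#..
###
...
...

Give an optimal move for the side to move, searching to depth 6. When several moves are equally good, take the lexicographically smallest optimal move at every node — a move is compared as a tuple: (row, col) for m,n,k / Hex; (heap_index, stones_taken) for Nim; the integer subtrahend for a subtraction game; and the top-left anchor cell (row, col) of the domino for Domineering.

[#../###/.../...] V move#1: V20:-1/#../###/#../#.., V21:+1/#../###/.#./.#.*, V22:-1/#../###/..#/..#
[#../###/.#./.#.] H move#2: H01:-1/###/###/.#./.#.*
[###/###/.#./.#.] V move#3: V20:+1/###/###/##./##.*, V22:+1/###/###/.##/.##
[###/###/##./##.] end (terminal -1, H#4); searched #../###/.../... to 6

V's best at [#../###/.../...]: V21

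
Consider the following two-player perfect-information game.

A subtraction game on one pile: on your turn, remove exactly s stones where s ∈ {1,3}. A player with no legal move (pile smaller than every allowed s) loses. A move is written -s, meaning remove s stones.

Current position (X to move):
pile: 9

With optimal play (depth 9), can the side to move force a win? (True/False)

[9] X move#1: -1:+1/8*, -3:+1/6
[8] O move#2: -1:-1/7*, -3:-1/5
[7] X move#3: -1:+1/6*, -3:+1/4
[6] O move#4: -1:-1/5*, -3:-1/3
[5] X move#5: -1:+1/4*, -3:+1/2
[4] O move#6: -1:-1/3*, -3:-1/1
[3] X move#7: -1:+1/2*, -3:+1/0
[2] O move#8: -1:-1/1*
[1] X move#9: -1:+1/0*
[0] end (terminal -1, O#10); searched 9 to 9

X winning at [9]: True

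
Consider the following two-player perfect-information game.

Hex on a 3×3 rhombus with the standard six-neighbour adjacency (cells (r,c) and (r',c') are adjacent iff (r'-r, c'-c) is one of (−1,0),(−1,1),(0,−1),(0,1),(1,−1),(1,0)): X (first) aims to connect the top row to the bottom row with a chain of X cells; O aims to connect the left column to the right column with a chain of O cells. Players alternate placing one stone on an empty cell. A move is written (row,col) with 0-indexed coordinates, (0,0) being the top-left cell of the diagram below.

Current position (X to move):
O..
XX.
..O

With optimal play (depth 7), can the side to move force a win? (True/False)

p1 X@[O../XX./..O]: (0,1)[OX./XX./..O]+1* (0,2)[O.X/XX./..O]+1 (1,2)[O../XXX/..O]+1 (2,0)[O../XX./X.O]+1 (2,1)[O../XX./.XO]+1
p2 O@[OX./XX./..O]: (0,2)[OXO/XX./..O]-1* (1,2)[OX./XXO/..O]-1 (2,0)[OX./XX./O.O]-1 (2,1)[OX./XX./.OO]-1
p3 X@[OXO/XX./..O]: (1,2)[OXO/XXX/..O]+1* (2,0)[OXO/XX./X.O]+1 (2,1)[OXO/XX./.XO]+1
p4 O@[OXO/XXX/..O]: (2,0)[OXO/XXX/O.O]-1* (2,1)[OXO/XXX/.OO]-1
p5 X@[OXO/XXX/O.O]: (2,1)[OXO/XXX/OXO]+1*
p6 O@[OXO/XXX/OXO] terminal -1; root [O../XX./..O] d7

X winning at [O../XX./..O]: True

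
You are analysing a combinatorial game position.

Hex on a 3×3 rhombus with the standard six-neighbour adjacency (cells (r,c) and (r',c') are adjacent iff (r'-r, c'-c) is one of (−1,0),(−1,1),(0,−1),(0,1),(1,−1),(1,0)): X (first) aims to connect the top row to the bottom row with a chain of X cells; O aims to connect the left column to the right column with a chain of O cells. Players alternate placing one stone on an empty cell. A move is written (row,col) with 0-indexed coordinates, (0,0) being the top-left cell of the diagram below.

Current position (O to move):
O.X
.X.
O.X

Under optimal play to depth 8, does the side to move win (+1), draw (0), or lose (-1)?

value(O.X/.X./O.X, O) = -1

ply 1, O at O.X/.X./O.X | (0,1)=-1→OOX/.X./O.X*; (1,0)=-1→O.X/OX./O.X; (1,2)=-1→O.X/.XO/O.X; (2,1)=-1→O.X/.X./OOX
ply 2, X at OOX/.X./O.X | (1,0)=+1→OOX/XX./O.X*; (1,2)=+1→OOX/.XX/O.X; (2,1)=+1→OOX/.X./OXX
ply 3, O at OOX/XX./O.X | (1,2)=-1→OOX/XXO/O.X*; (2,1)=-1→OOX/XX./OOX
ply 4, X at OOX/XXO/O.X | (2,1)=+1→OOX/XXO/OXX*
ply 5: OOX/XXO/OXX is terminal -1 (O); from O.X/.X./O.X depth 8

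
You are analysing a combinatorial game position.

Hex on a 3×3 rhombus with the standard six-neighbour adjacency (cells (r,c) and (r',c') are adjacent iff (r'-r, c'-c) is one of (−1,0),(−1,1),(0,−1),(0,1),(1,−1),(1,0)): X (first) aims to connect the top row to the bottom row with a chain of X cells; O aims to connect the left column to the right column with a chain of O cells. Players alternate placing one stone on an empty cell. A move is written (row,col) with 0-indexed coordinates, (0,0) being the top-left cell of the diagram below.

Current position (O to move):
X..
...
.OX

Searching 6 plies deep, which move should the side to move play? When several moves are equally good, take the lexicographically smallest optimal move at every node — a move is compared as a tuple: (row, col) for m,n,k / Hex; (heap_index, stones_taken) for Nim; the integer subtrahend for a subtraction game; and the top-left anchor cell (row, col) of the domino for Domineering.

O's best at [X../.../.OX]: (1,1)

p1 O@[X../.../.OX]: (0,1)[XO./.../.OX]-1 (0,2)[X.O/.../.OX]-1 (1,0)[X../O../.OX]-1 (1,1)[X../.O./.OX]+1* (1,2)[X../..O/.OX]-1 (2,0)[X../.../OOX]-1
p2 X@[X../.O./.OX]: (0,1)[XX./.O./.OX]-1* (0,2)[X.X/.O./.OX]-1 (1,0)[X../XO./.OX]-1 (1,2)[X../.OX/.OX]-1 (2,0)[X../.O./XOX]-1
p3 O@[XX./.O./.OX]: (0,2)[XXO/.O./.OX]+1* (1,0)[XX./OO./.OX]+1 (1,2)[XX./.OO/.OX]+1 (2,0)[XX./.O./OOX]+1
p4 X@[XXO/.O./.OX]: (1,0)[XXO/XO./.OX]-1* (1,2)[XXO/.OX/.OX]-1 (2,0)[XXO/.O./XOX]-1
p5 O@[XXO/XO./.OX]: (1,2)[XXO/XOO/.OX]-1 (2,0)[XXO/XO./OOX]+1*
p6 X@[XXO/XO./OOX] terminal -1; root [X../.../.OX] d6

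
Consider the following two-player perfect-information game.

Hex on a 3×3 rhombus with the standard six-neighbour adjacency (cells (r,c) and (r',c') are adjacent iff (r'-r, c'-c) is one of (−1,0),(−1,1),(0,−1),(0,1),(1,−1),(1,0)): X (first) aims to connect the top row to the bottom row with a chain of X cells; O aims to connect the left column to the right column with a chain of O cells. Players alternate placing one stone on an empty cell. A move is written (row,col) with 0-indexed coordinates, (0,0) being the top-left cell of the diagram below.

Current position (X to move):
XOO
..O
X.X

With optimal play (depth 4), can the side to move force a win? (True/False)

X winning at [XOO/..O/X.X]: True

p1 X@[XOO/..O/X.X]: (1,0)[XOO/X.O/X.X]+1* (1,1)[XOO/.XO/X.X]-1 (2,1)[XOO/..O/XXX]-1
p2 O@[XOO/X.O/X.X] terminal -1; root [XOO/..O/X.X] d4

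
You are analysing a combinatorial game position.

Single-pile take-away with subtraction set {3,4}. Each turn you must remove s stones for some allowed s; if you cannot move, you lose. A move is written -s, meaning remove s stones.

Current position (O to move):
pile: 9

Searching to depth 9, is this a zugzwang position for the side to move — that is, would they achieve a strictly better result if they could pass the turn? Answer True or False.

[9] O move#1: -3:-1/6*, -4:-1/5
[6] X move#2: -3:-1/3, -4:+1/2*
[2] end (terminal -1, O#3); searched 9 to 9
suppose O passes — search the same position with X to move:
pass> [9] X move#1: -3:-1/6*, -4:-1/5
pass> [6] O move#2: -3:-1/3, -4:+1/2*
pass> [2] end (terminal -1, X#3); searched 9 to 9
for O: play -1, pass +1

zugzwang(9, O) = True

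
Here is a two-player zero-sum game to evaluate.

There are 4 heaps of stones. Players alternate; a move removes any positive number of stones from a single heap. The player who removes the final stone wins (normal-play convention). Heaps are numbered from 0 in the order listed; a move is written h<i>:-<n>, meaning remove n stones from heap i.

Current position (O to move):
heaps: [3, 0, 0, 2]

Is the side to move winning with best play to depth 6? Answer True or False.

O winning at [(3,0,0,2)]: True

ply 1, O at (3,0,0,2) | h0:-1=+1→(2,0,0,2)*; h0:-2=-1→(1,0,0,2); h0:-3=-1→(0,0,0,2); h3:-1=-1→(3,0,0,1); h3:-2=-1→(3,0,0,0)
ply 2, X at (2,0,0,2) | h0:-1=-1→(1,0,0,2)*; h0:-2=-1→(0,0,0,2); h3:-1=-1→(2,0,0,1); h3:-2=-1→(2,0,0,0)
ply 3, O at (1,0,0,2) | h0:-1=-1→(0,0,0,2); h3:-1=+1→(1,0,0,1)*; h3:-2=-1→(1,0,0,0)
ply 4, X at (1,0,0,1) | h0:-1=-1→(0,0,0,1)*; h3:-1=-1→(1,0,0,0)
ply 5, O at (0,0,0,1) | h3:-1=+1→(0,0,0,0)*
ply 6: (0,0,0,0) is terminal -1 (X); from (3,0,0,2) depth 6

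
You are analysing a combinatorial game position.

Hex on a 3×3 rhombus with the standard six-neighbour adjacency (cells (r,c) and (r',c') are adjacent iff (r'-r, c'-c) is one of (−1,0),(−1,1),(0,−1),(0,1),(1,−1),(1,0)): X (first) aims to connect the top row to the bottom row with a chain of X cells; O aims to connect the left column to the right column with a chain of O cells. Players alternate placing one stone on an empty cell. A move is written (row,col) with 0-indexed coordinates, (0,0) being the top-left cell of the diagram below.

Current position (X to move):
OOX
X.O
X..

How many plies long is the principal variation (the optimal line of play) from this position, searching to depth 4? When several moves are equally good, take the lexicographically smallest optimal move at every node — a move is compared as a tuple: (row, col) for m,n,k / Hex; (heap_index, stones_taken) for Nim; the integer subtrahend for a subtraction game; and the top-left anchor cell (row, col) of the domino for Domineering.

[OOX/X.O/X..] X move#1: (1,1):+1/OOX/XXO/X..*, (2,1):-1/OOX/X.O/XX., (2,2):-1/OOX/X.O/X.X
[OOX/XXO/X..] end (terminal -1, O#2); searched OOX/X.O/X.. to 4

PV length from [OOX/X.O/X..]: 1 ply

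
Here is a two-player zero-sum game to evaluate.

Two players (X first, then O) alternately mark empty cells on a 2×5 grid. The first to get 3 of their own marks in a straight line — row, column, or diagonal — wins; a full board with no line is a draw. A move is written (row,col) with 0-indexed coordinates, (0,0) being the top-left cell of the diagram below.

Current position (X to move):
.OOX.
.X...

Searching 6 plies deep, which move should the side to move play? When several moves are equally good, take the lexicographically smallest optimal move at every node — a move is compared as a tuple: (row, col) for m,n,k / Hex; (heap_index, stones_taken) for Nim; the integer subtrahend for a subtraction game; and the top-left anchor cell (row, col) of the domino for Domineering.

ply 1, X at .OOX./.X... | (0,0)=+0→XOOX./.X...*; (0,4)=-1→.OOXX/.X...; (1,0)=-1→.OOX./XX...; (1,2)=-1→.OOX./.XX..; (1,3)=-1→.OOX./.X.X.; (1,4)=-1→.OOX./.X..X
ply 2, O at XOOX./.X... | (0,4)=-1→XOOXO/.X...; (1,0)=+0→XOOX./OX...*; (1,2)=+0→XOOX./.XO..; (1,3)=+0→XOOX./.X.O.; (1,4)=-1→XOOX./.X..O
ply 3, X at XOOX./OX... | (0,4)=+0→XOOXX/OX...*; (1,2)=+0→XOOX./OXX..; (1,3)=+0→XOOX./OX.X.; (1,4)=+0→XOOX./OX..X
ply 4, O at XOOXX/OX... | (1,2)=+0→XOOXX/OXO..*; (1,3)=+0→XOOXX/OX.O.; (1,4)=+0→XOOXX/OX..O
ply 5, X at XOOXX/OXO.. | (1,3)=+0→XOOXX/OXOX.*; (1,4)=+0→XOOXX/OXO.X
ply 6, O at XOOXX/OXOX. | (1,4)=+0→XOOXX/OXOXO*
ply 7: XOOXX/OXOXO is terminal +0 (X); from .OOX./.X... depth 6

X's best at [.OOX./.X...]: (0,0)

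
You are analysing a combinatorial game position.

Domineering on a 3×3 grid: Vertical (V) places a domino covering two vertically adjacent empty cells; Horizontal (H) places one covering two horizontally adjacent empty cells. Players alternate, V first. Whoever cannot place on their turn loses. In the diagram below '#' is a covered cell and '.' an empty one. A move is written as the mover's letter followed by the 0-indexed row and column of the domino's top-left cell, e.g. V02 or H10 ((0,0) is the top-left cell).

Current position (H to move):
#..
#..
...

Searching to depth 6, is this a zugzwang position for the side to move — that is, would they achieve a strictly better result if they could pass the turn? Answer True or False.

zugzwang(#../#../..., H) = False

[#../#../...] H move#1: H01:-1/###/#../..., H11:+1/#../###/...*, H20:-1/#../#../##., H21:-1/#../#../.##
[#../###/...] end (terminal -1, V#2); searched #../#../... to 6
if H skipped the turn, V would face:
~ [#../#../...] V move#1: V01:+1/##./##./...*, V02:+1/#.#/#.#/..., V11:+1/#../##./.#., V12:+1/#../#.#/..#
~ [##./##./...] H move#2: H20:-1/##./##./##.*, H21:-1/##./##./.##
~ [##./##./##.] V move#3: V02:+1/###/###/##.*, V12:+1/##./###/###
~ [###/###/##.] end (terminal -1, H#4); searched #../#../... to 6
compare (H): move=+1 vs pass=-1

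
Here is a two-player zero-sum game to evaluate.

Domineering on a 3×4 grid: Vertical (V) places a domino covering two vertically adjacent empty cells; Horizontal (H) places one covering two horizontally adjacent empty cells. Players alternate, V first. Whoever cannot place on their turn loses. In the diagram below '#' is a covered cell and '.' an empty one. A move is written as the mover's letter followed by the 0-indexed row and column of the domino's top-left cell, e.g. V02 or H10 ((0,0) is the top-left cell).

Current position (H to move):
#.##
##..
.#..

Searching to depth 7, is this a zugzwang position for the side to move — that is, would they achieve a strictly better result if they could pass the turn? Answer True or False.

p1 H@[#.##/##../.#..]: H12[#.##/####/.#..]+1* H22[#.##/##../.###]+1
p2 V@[#.##/####/.#..] terminal -1; root [#.##/##../.#..] d7
if H skipped the turn, V would face:
~ p1 V@[#.##/##../.#..]: V12[#.##/###./.##.]+1* V13[#.##/##.#/.#.#]+1
~ p2 H@[#.##/###./.##.] terminal -1; root [#.##/##../.#..] d7
compare (H): move=+1 vs pass=-1

zugzwang(#.##/##../.#.., H) = False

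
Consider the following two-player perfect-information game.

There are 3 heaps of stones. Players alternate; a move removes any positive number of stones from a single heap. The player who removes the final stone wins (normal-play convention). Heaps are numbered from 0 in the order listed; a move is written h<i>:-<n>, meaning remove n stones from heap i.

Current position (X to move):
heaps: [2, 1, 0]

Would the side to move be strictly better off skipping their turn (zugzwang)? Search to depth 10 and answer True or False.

[(2,1,0)] X move#1: h0:-1:+1/(1,1,0)*, h0:-2:-1/(0,1,0), h1:-1:-1/(2,0,0)
[(1,1,0)] O move#2: h0:-1:-1/(0,1,0)*, h1:-1:-1/(1,0,0)
[(0,1,0)] X move#3: h1:-1:+1/(0,0,0)*
[(0,0,0)] end (terminal -1, O#4); searched (2,1,0) to 10
if X skipped the turn, O would face:
~ [(2,1,0)] O move#1: h0:-1:+1/(1,1,0)*, h0:-2:-1/(0,1,0), h1:-1:-1/(2,0,0)
~ [(1,1,0)] X move#2: h0:-1:-1/(0,1,0)*, h1:-1:-1/(1,0,0)
~ [(0,1,0)] O move#3: h1:-1:+1/(0,0,0)*
~ [(0,0,0)] end (terminal -1, X#4); searched (2,1,0) to 10
compare (X): move=+1 vs pass=-1

zugzwang((2,1,0), X) = False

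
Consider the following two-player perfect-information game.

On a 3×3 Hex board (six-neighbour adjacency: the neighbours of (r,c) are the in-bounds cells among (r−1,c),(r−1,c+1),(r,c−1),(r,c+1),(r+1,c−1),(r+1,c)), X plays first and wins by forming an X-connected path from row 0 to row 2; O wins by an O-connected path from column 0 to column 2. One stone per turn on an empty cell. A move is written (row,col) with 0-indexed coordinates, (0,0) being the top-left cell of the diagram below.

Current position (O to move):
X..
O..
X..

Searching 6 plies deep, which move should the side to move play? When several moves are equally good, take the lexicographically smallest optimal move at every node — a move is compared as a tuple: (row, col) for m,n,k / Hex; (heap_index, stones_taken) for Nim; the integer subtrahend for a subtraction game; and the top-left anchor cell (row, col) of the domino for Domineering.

O's best at [X../O../X..]: (0,2)

ply 1, O at X../O../X.. | (0,1)=-1→XO./O../X..; (0,2)=+1→X.O/O../X..*; (1,1)=+1→X../OO./X..; (1,2)=-1→X../O.O/X..; (2,1)=-1→X../O../XO.; (2,2)=-1→X../O../X.O
ply 2, X at X.O/O../X.. | (0,1)=-1→XXO/O../X..*; (1,1)=-1→X.O/OX./X..; (1,2)=-1→X.O/O.X/X..; (2,1)=-1→X.O/O../XX.; (2,2)=-1→X.O/O../X.X
ply 3, O at XXO/O../X.. | (1,1)=+1→XXO/OO./X..*; (1,2)=-1→XXO/O.O/X..; (2,1)=-1→XXO/O../XO.; (2,2)=-1→XXO/O../X.O
ply 4: XXO/OO./X.. is terminal -1 (X); from X../O../X.. depth 6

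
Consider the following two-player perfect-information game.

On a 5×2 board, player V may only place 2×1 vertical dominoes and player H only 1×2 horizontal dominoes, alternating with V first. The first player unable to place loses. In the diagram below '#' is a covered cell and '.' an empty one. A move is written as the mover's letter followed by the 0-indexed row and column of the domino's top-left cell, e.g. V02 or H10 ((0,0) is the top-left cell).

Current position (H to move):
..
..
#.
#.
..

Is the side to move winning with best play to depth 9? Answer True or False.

H winning at [../../#./#./..]: True

p1 H@[../../#./#./..]: H00[##/../#./#./..]+1* H10[../##/#./#./..]+1 H40[../../#./#./##]-1
p2 V@[##/../#./#./..]: V11[##/.#/##/#./..]-1* V21[##/../##/##/..]-1 V31[##/../#./##/.#]-1
p3 H@[##/.#/##/#./..]: H40[##/.#/##/#./##]+1*
p4 V@[##/.#/##/#./##] terminal -1; root [../../#./#./..] d9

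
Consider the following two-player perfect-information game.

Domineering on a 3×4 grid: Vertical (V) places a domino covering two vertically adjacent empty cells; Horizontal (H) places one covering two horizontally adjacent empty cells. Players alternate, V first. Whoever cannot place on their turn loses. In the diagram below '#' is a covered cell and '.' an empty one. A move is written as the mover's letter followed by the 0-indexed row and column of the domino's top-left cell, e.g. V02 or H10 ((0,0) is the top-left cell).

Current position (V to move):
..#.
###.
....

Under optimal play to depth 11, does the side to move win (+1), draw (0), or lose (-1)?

value(..#./###./...., V) = -1

ply 1, V at ..#./###./.... | V03=-1→..##/####/....*; V13=-1→..#./####/...#
ply 2, H at ..##/####/.... | H00=+1→####/####/....*; H20=+1→..##/####/##..; H21=+1→..##/####/.##.; H22=+1→..##/####/..##
ply 3: ####/####/.... is terminal -1 (V); from ..#./###./.... depth 11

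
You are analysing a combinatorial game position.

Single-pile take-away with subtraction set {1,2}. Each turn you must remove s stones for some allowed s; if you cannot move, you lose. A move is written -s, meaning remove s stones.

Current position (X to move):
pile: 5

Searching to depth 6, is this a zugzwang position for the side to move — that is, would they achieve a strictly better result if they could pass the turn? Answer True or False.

ply 1, X at 5 | -1=-1→4; -2=+1→3*
ply 2, O at 3 | -1=-1→2*; -2=-1→1
ply 3, X at 2 | -1=-1→1; -2=+1→0*
ply 4: 0 is terminal -1 (O); from 5 depth 6
pass branch (O moves first from the same position):
  | ply 1, O at 5 | -1=-1→4; -2=+1→3*
  | ply 2, X at 3 | -1=-1→2*; -2=-1→1
  | ply 3, O at 2 | -1=-1→1; -2=+1→0*
  | ply 4: 0 is terminal -1 (X); from 5 depth 6
X moving scores +1; X passing scores -1

zugzwang(5, X) = False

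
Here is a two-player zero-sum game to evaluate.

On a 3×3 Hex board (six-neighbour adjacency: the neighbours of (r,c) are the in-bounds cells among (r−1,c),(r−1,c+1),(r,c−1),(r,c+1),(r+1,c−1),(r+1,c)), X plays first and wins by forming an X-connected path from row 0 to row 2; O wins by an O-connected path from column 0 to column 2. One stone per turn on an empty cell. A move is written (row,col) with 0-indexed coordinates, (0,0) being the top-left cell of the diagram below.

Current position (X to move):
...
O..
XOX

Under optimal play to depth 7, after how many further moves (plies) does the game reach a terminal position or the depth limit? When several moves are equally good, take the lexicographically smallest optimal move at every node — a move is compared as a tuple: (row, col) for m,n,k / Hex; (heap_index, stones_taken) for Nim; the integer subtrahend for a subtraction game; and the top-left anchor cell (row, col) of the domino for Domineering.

PV length from [.../O../XOX]: 5 plies

p1 X@[.../O../XOX]: (0,0)[X../O../XOX]-1 (0,1)[.X./O../XOX]-1 (0,2)[..X/O../XOX]+1* (1,1)[.../OX./XOX]+1 (1,2)[.../O.X/XOX]-1
p2 O@[..X/O../XOX]: (0,0)[O.X/O../XOX]-1* (0,1)[.OX/O../XOX]-1 (1,1)[..X/OO./XOX]-1 (1,2)[..X/O.O/XOX]-1
p3 X@[O.X/O../XOX]: (0,1)[OXX/O../XOX]+1* (1,1)[O.X/OX./XOX]+1 (1,2)[O.X/O.X/XOX]+1
p4 O@[OXX/O../XOX]: (1,1)[OXX/OO./XOX]-1* (1,2)[OXX/O.O/XOX]-1
p5 X@[OXX/OO./XOX]: (1,2)[OXX/OOX/XOX]+1*
p6 O@[OXX/OOX/XOX] terminal -1; root [.../O../XOX] d7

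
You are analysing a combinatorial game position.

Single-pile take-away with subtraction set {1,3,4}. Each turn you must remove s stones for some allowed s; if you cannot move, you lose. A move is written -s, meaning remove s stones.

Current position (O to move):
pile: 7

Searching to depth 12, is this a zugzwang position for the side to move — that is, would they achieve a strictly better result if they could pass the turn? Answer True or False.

zugzwang(7, O) = True

[7] O move#1: -1:-1/6*, -3:-1/4, -4:-1/3
[6] X move#2: -1:-1/5, -3:-1/3, -4:+1/2*
[2] O move#3: -1:-1/1*
[1] X move#4: -1:+1/0*
[0] end (terminal -1, O#5); searched 7 to 12
suppose O passes — search the same position with X to move:
pass> [7] X move#1: -1:-1/6*, -3:-1/4, -4:-1/3
pass> [6] O move#2: -1:-1/5, -3:-1/3, -4:+1/2*
pass> [2] X move#3: -1:-1/1*
pass> [1] O move#4: -1:+1/0*
pass> [0] end (terminal -1, X#5); searched 7 to 12
for O: play -1, pass +1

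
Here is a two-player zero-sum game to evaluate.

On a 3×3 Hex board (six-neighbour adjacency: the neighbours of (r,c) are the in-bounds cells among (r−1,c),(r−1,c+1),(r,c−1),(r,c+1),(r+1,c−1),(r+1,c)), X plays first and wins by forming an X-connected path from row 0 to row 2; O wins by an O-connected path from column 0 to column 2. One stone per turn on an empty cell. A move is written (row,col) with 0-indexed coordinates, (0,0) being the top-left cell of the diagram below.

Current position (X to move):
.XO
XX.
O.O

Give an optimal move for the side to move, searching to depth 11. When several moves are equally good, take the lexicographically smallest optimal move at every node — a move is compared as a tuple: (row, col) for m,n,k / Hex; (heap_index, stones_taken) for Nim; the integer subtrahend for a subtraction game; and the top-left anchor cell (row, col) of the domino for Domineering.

[.XO/XX./O.O] X move#1: (0,0):-1/XXO/XX./O.O, (1,2):-1/.XO/XXX/O.O, (2,1):+1/.XO/XX./OXO*
[.XO/XX./OXO] end (terminal -1, O#2); searched .XO/XX./O.O to 11

X's best at [.XO/XX./O.O]: (2,1)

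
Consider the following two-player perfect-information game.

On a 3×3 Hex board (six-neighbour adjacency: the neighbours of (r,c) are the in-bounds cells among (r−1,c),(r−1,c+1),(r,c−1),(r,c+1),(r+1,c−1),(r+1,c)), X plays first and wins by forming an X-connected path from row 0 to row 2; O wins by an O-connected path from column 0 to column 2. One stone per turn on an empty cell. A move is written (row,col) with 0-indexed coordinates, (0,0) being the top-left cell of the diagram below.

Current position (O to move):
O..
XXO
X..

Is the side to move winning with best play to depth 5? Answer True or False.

O winning at [O../XXO/X..]: False

p1 O@[O../XXO/X..]: (0,1)[OO./XXO/X..]-1* (0,2)[O.O/XXO/X..]-1 (2,1)[O../XXO/XO.]-1 (2,2)[O../XXO/X.O]-1
p2 X@[OO./XXO/X..]: (0,2)[OOX/XXO/X..]+1* (2,1)[OO./XXO/XX.]-1 (2,2)[OO./XXO/X.X]-1
p3 O@[OOX/XXO/X..] terminal -1; root [O../XXO/X..] d5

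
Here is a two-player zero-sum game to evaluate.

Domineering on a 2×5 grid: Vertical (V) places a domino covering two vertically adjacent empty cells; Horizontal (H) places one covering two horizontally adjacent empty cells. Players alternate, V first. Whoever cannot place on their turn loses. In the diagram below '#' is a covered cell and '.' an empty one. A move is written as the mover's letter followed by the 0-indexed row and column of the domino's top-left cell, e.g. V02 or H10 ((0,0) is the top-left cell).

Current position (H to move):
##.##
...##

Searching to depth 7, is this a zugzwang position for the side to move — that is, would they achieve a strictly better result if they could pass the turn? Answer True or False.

[##.##/...##] H move#1: H10:-1/##.##/##.##, H11:+1/##.##/.####*
[##.##/.####] end (terminal -1, V#2); searched ##.##/...## to 7
suppose H passes — search the same position with V to move:
pass> [##.##/...##] V move#1: V02:-1/#####/..###*
pass> [#####/..###] H move#2: H10:+1/#####/#####*
pass> [#####/#####] end (terminal -1, V#3); searched ##.##/...## to 7
for H: play +1, pass +1

zugzwang(##.##/...##, H) = False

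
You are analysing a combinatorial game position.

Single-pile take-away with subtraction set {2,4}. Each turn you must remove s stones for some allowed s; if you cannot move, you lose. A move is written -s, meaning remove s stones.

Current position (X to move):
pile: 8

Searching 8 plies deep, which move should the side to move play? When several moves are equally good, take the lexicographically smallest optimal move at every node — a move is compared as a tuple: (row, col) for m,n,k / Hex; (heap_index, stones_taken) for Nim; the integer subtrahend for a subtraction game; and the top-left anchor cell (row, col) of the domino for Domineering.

p1 X@[8]: -2[6]+1* -4[4]-1
p2 O@[6]: -2[4]-1* -4[2]-1
p3 X@[4]: -2[2]-1 -4[0]+1*
p4 O@[0] terminal -1; root [8] d8

X's best at [8]: -2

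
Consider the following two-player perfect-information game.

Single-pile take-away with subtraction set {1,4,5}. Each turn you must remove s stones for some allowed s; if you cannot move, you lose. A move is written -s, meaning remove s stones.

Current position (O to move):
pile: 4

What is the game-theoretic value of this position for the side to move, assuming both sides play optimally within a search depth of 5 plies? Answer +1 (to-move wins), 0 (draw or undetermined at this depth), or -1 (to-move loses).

[4] O move#1: -1:-1/3, -4:+1/0*
[0] end (terminal -1, X#2); searched 4 to 5

value(4, O) = +1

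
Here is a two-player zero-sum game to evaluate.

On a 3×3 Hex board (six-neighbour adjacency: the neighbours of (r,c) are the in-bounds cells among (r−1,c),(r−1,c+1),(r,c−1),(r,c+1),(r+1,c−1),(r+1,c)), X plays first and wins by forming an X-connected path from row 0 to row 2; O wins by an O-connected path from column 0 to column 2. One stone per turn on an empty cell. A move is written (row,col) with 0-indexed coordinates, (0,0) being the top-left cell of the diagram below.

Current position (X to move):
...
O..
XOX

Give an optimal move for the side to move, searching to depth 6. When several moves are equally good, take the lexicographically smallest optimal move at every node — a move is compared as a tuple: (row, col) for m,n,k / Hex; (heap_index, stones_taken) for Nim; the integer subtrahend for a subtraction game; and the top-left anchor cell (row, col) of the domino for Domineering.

X's best at [.../O../XOX]: (0,2)

p1 X@[.../O../XOX]: (0,0)[X../O../XOX]-1 (0,1)[.X./O../XOX]-1 (0,2)[..X/O../XOX]+1* (1,1)[.../OX./XOX]+1 (1,2)[.../O.X/XOX]-1
p2 O@[..X/O../XOX]: (0,0)[O.X/O../XOX]-1* (0,1)[.OX/O../XOX]-1 (1,1)[..X/OO./XOX]-1 (1,2)[..X/O.O/XOX]-1
p3 X@[O.X/O../XOX]: (0,1)[OXX/O../XOX]+1* (1,1)[O.X/OX./XOX]+1 (1,2)[O.X/O.X/XOX]+1
p4 O@[OXX/O../XOX]: (1,1)[OXX/OO./XOX]-1* (1,2)[OXX/O.O/XOX]-1
p5 X@[OXX/OO./XOX]: (1,2)[OXX/OOX/XOX]+1*
p6 O@[OXX/OOX/XOX] terminal -1; root [.../O../XOX] d6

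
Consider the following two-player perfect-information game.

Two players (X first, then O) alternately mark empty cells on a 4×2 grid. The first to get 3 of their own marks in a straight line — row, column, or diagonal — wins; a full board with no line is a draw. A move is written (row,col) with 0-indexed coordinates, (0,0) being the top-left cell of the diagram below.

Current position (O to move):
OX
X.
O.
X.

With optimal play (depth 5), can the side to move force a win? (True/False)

p1 O@[OX/X./O./X.]: (1,1)[OX/XO/O./X.]+0* (2,1)[OX/X./OO/X.]+0 (3,1)[OX/X./O./XO]+0
p2 X@[OX/XO/O./X.]: (2,1)[OX/XO/OX/X.]+0* (3,1)[OX/XO/O./XX]+0
p3 O@[OX/XO/OX/X.]: (3,1)[OX/XO/OX/XO]+0*
p4 X@[OX/XO/OX/XO] terminal +0; root [OX/X./O./X.] d5

O winning at [OX/X./O./X.]: False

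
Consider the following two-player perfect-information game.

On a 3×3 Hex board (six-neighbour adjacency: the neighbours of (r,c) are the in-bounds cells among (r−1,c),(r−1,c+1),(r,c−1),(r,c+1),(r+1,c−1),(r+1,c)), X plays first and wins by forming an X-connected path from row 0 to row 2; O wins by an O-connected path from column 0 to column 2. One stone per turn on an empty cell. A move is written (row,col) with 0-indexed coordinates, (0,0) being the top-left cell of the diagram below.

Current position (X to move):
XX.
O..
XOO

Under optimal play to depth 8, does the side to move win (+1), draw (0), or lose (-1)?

[XX./O../XOO] X move#1: (0,2):-1/XXX/O../XOO, (1,1):+1/XX./OX./XOO*, (1,2):-1/XX./O.X/XOO
[XX./OX./XOO] end (terminal -1, O#2); searched XX./O../XOO to 8

value(XX./O../XOO, X) = +1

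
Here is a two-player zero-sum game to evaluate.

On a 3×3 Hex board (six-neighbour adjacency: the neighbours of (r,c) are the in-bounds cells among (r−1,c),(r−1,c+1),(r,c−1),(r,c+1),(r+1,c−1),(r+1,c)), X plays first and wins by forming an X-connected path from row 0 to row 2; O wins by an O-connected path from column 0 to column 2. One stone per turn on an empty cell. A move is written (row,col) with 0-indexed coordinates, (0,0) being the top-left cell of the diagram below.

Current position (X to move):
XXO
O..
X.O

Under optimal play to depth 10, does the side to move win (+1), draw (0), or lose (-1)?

ply 1, X at XXO/O../X.O | (1,1)=+1→XXO/OX./X.O*; (1,2)=-1→XXO/O.X/X.O; (2,1)=-1→XXO/O../XXO
ply 2: XXO/OX./X.O is terminal -1 (O); from XXO/O../X.O depth 10

value(XXO/O../X.O, X) = +1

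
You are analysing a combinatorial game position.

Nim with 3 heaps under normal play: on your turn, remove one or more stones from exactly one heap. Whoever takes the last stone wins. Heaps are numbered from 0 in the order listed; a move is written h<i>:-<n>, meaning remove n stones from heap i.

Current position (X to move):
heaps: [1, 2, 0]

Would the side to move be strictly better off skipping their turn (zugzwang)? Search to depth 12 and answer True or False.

[(1,2,0)] X move#1: h0:-1:-1/(0,2,0), h1:-1:+1/(1,1,0)*, h1:-2:-1/(1,0,0)
[(1,1,0)] O move#2: h0:-1:-1/(0,1,0)*, h1:-1:-1/(1,0,0)
[(0,1,0)] X move#3: h1:-1:+1/(0,0,0)*
[(0,0,0)] end (terminal -1, O#4); searched (1,2,0) to 12
suppose X passes — search the same position with O to move:
pass> [(1,2,0)] O move#1: h0:-1:-1/(0,2,0), h1:-1:+1/(1,1,0)*, h1:-2:-1/(1,0,0)
pass> [(1,1,0)] X move#2: h0:-1:-1/(0,1,0)*, h1:-1:-1/(1,0,0)
pass> [(0,1,0)] O move#3: h1:-1:+1/(0,0,0)*
pass> [(0,0,0)] end (terminal -1, X#4); searched (1,2,0) to 12
for X: play +1, pass -1

zugzwang((1,2,0), X) = False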